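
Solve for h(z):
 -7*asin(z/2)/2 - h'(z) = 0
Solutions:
 h(z) = C1 - 7*z*asin(z/2)/2 - 7*sqrt(4 - z^2)/2


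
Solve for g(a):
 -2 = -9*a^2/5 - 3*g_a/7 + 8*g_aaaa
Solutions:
 g(a) = C1 + C4*exp(3^(1/3)*7^(2/3)*a/14) - 7*a^3/5 + 14*a/3 + (C2*sin(3^(5/6)*7^(2/3)*a/28) + C3*cos(3^(5/6)*7^(2/3)*a/28))*exp(-3^(1/3)*7^(2/3)*a/28)


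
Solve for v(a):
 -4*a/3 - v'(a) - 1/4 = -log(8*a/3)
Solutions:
 v(a) = C1 - 2*a^2/3 + a*log(a) - 5*a/4 + a*log(8/3)


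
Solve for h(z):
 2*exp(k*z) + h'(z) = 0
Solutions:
 h(z) = C1 - 2*exp(k*z)/k


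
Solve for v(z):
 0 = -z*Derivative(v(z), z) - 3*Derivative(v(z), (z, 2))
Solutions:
 v(z) = C1 + C2*erf(sqrt(6)*z/6)


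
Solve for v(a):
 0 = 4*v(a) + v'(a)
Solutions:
 v(a) = C1*exp(-4*a)


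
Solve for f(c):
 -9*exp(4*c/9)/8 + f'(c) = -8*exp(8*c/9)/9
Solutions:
 f(c) = C1 + 81*exp(4*c/9)/32 - exp(c)^(8/9)


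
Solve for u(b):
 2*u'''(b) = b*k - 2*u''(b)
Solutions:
 u(b) = C1 + C2*b + C3*exp(-b) + b^3*k/12 - b^2*k/4


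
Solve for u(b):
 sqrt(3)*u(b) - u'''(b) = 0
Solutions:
 u(b) = C3*exp(3^(1/6)*b) + (C1*sin(3^(2/3)*b/2) + C2*cos(3^(2/3)*b/2))*exp(-3^(1/6)*b/2)


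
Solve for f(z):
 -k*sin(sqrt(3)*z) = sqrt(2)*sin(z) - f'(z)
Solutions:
 f(z) = C1 - sqrt(3)*k*cos(sqrt(3)*z)/3 - sqrt(2)*cos(z)


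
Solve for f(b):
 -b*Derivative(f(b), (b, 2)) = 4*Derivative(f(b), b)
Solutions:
 f(b) = C1 + C2/b^3


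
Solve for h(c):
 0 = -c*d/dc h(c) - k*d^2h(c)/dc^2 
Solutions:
 h(c) = C1 + C2*sqrt(k)*erf(sqrt(2)*c*sqrt(1/k)/2)


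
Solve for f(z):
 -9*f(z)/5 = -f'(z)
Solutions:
 f(z) = C1*exp(9*z/5)


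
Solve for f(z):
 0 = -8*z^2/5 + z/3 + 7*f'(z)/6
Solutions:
 f(z) = C1 + 16*z^3/35 - z^2/7


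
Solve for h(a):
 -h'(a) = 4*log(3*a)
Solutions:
 h(a) = C1 - 4*a*log(a) - a*log(81) + 4*a


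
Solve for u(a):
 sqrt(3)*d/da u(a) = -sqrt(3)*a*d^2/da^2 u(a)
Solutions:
 u(a) = C1 + C2*log(a)


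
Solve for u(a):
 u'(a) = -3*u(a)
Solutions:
 u(a) = C1*exp(-3*a)


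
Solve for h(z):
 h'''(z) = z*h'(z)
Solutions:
 h(z) = C1 + Integral(C2*airyai(z) + C3*airybi(z), z)


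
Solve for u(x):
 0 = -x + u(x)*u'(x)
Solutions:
 u(x) = -sqrt(C1 + x^2)
 u(x) = sqrt(C1 + x^2)


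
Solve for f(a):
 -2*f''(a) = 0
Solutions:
 f(a) = C1 + C2*a


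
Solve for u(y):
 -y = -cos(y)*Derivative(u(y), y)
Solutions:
 u(y) = C1 + Integral(y/cos(y), y)


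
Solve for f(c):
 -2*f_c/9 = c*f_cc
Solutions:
 f(c) = C1 + C2*c^(7/9)


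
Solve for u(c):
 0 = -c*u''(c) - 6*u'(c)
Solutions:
 u(c) = C1 + C2/c^5


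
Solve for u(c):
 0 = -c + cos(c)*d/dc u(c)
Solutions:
 u(c) = C1 + Integral(c/cos(c), c)


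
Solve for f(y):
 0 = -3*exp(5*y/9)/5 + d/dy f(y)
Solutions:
 f(y) = C1 + 27*exp(5*y/9)/25


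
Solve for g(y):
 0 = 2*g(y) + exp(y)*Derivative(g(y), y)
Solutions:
 g(y) = C1*exp(2*exp(-y))


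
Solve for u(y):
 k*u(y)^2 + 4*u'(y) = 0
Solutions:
 u(y) = 4/(C1 + k*y)


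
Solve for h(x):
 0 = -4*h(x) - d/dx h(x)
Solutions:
 h(x) = C1*exp(-4*x)


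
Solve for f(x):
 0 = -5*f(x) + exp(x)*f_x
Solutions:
 f(x) = C1*exp(-5*exp(-x))


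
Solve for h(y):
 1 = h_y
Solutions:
 h(y) = C1 + y


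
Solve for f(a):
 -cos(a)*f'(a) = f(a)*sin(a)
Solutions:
 f(a) = C1*cos(a)


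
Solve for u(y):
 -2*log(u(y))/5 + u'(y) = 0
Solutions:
 li(u(y)) = C1 + 2*y/5


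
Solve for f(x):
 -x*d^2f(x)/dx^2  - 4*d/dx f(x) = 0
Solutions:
 f(x) = C1 + C2/x^3


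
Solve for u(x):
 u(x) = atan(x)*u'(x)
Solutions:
 u(x) = C1*exp(Integral(1/atan(x), x))


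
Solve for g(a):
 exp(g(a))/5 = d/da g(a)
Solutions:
 g(a) = log(-1/(C1 + a)) + log(5)


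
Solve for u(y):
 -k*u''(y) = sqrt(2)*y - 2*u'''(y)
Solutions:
 u(y) = C1 + C2*y + C3*exp(k*y/2) - sqrt(2)*y^3/(6*k) - sqrt(2)*y^2/k^2


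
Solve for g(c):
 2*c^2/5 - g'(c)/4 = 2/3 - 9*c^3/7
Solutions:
 g(c) = C1 + 9*c^4/7 + 8*c^3/15 - 8*c/3


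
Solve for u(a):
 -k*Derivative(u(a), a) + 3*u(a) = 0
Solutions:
 u(a) = C1*exp(3*a/k)


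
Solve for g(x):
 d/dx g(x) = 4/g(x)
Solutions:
 g(x) = -sqrt(C1 + 8*x)
 g(x) = sqrt(C1 + 8*x)


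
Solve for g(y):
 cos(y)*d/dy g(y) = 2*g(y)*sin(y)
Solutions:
 g(y) = C1/cos(y)^2


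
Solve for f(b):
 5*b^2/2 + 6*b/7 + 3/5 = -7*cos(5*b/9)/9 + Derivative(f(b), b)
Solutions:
 f(b) = C1 + 5*b^3/6 + 3*b^2/7 + 3*b/5 + 7*sin(5*b/9)/5


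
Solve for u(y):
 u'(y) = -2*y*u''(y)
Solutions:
 u(y) = C1 + C2*sqrt(y)


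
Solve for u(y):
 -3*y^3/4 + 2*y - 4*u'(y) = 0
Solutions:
 u(y) = C1 - 3*y^4/64 + y^2/4


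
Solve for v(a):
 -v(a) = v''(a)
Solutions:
 v(a) = C1*sin(a) + C2*cos(a)


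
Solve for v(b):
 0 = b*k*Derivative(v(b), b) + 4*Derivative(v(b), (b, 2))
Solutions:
 v(b) = Piecewise((-sqrt(2)*sqrt(pi)*C1*erf(sqrt(2)*b*sqrt(k)/4)/sqrt(k) - C2, (k > 0) | (k < 0)), (-C1*b - C2, True))


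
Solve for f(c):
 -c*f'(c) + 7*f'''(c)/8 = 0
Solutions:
 f(c) = C1 + Integral(C2*airyai(2*7^(2/3)*c/7) + C3*airybi(2*7^(2/3)*c/7), c)


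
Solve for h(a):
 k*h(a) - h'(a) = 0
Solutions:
 h(a) = C1*exp(a*k)


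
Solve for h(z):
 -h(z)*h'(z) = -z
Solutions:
 h(z) = -sqrt(C1 + z^2)
 h(z) = sqrt(C1 + z^2)


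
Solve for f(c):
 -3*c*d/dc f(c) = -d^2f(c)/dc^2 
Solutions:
 f(c) = C1 + C2*erfi(sqrt(6)*c/2)


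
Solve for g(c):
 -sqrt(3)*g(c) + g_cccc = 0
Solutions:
 g(c) = C1*exp(-3^(1/8)*c) + C2*exp(3^(1/8)*c) + C3*sin(3^(1/8)*c) + C4*cos(3^(1/8)*c)


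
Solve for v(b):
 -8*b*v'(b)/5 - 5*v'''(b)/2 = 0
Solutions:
 v(b) = C1 + Integral(C2*airyai(-2*10^(1/3)*b/5) + C3*airybi(-2*10^(1/3)*b/5), b)


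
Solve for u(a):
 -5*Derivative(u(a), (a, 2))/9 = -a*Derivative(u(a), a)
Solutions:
 u(a) = C1 + C2*erfi(3*sqrt(10)*a/10)


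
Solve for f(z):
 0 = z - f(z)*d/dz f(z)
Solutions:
 f(z) = -sqrt(C1 + z^2)
 f(z) = sqrt(C1 + z^2)


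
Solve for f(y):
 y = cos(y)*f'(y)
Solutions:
 f(y) = C1 + Integral(y/cos(y), y)


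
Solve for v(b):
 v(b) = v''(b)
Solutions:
 v(b) = C1*exp(-b) + C2*exp(b)


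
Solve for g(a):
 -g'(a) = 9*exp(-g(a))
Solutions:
 g(a) = log(C1 - 9*a)


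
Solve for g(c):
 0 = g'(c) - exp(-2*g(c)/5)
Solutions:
 g(c) = 5*log(-sqrt(C1 + c)) - 5*log(5) + 5*log(10)/2
 g(c) = 5*log(C1 + c)/2 - 5*log(5) + 5*log(10)/2


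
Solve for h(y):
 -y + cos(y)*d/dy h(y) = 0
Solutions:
 h(y) = C1 + Integral(y/cos(y), y)


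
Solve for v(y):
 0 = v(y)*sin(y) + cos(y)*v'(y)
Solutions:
 v(y) = C1*cos(y)


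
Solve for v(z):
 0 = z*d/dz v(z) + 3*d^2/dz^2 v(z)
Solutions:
 v(z) = C1 + C2*erf(sqrt(6)*z/6)


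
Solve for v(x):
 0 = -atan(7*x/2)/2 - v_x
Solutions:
 v(x) = C1 - x*atan(7*x/2)/2 + log(49*x^2 + 4)/14


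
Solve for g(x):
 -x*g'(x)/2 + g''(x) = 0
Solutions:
 g(x) = C1 + C2*erfi(x/2)


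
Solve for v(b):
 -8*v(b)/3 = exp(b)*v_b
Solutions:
 v(b) = C1*exp(8*exp(-b)/3)


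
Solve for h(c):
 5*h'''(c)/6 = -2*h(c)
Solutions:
 h(c) = C3*exp(c*(-12^(1/3)*5^(2/3) + 3*10^(2/3)*3^(1/3))/20)*sin(10^(2/3)*3^(5/6)*c/10) + C4*exp(c*(-12^(1/3)*5^(2/3) + 3*10^(2/3)*3^(1/3))/20)*cos(10^(2/3)*3^(5/6)*c/10) + C5*exp(-c*(12^(1/3)*5^(2/3) + 3*10^(2/3)*3^(1/3))/20) + (C1*sin(10^(2/3)*3^(5/6)*c/10) + C2*cos(10^(2/3)*3^(5/6)*c/10))*exp(12^(1/3)*5^(2/3)*c/10)


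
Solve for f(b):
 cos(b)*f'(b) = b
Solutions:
 f(b) = C1 + Integral(b/cos(b), b)


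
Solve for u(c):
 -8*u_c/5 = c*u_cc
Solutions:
 u(c) = C1 + C2/c^(3/5)


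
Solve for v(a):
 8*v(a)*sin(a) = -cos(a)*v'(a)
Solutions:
 v(a) = C1*cos(a)^8


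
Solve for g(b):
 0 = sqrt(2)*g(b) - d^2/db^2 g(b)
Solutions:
 g(b) = C1*exp(-2^(1/4)*b) + C2*exp(2^(1/4)*b)


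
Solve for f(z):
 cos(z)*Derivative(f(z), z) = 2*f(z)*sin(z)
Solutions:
 f(z) = C1/cos(z)^2


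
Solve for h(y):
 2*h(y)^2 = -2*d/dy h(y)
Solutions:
 h(y) = 1/(C1 + y)


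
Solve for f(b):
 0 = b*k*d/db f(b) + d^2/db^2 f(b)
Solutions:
 f(b) = Piecewise((-sqrt(2)*sqrt(pi)*C1*erf(sqrt(2)*b*sqrt(k)/2)/(2*sqrt(k)) - C2, (k > 0) | (k < 0)), (-C1*b - C2, True))


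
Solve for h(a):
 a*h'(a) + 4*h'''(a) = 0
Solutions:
 h(a) = C1 + Integral(C2*airyai(-2^(1/3)*a/2) + C3*airybi(-2^(1/3)*a/2), a)


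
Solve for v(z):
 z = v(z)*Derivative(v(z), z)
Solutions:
 v(z) = -sqrt(C1 + z^2)
 v(z) = sqrt(C1 + z^2)


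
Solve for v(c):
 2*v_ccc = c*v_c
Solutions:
 v(c) = C1 + Integral(C2*airyai(2^(2/3)*c/2) + C3*airybi(2^(2/3)*c/2), c)


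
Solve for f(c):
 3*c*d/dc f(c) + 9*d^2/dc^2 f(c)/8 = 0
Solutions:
 f(c) = C1 + C2*erf(2*sqrt(3)*c/3)


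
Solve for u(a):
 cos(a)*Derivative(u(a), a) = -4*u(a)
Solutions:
 u(a) = C1*(sin(a)^2 - 2*sin(a) + 1)/(sin(a)^2 + 2*sin(a) + 1)


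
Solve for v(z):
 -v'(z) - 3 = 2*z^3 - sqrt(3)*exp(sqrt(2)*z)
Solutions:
 v(z) = C1 - z^4/2 - 3*z + sqrt(6)*exp(sqrt(2)*z)/2


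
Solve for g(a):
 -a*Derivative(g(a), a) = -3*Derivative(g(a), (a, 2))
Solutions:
 g(a) = C1 + C2*erfi(sqrt(6)*a/6)


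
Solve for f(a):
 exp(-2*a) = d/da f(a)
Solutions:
 f(a) = C1 - exp(-2*a)/2


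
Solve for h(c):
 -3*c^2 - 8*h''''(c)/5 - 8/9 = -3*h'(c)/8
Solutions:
 h(c) = C1 + C4*exp(15^(1/3)*c/4) + 8*c^3/3 + 64*c/27 + (C2*sin(3^(5/6)*5^(1/3)*c/8) + C3*cos(3^(5/6)*5^(1/3)*c/8))*exp(-15^(1/3)*c/8)


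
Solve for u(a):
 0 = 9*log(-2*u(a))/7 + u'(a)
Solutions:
 7*Integral(1/(log(-_y) + log(2)), (_y, u(a)))/9 = C1 - a


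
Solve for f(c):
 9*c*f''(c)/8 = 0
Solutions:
 f(c) = C1 + C2*c


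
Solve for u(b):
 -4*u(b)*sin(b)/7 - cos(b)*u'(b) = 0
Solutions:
 u(b) = C1*cos(b)^(4/7)


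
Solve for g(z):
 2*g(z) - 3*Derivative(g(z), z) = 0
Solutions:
 g(z) = C1*exp(2*z/3)


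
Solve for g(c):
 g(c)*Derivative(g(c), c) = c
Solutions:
 g(c) = -sqrt(C1 + c^2)
 g(c) = sqrt(C1 + c^2)


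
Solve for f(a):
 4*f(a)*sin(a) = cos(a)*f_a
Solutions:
 f(a) = C1/cos(a)^4


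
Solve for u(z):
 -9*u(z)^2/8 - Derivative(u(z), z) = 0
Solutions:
 u(z) = 8/(C1 + 9*z)


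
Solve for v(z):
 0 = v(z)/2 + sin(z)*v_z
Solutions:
 v(z) = C1*(cos(z) + 1)^(1/4)/(cos(z) - 1)^(1/4)


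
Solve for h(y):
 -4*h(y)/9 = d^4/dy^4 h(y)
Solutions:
 h(y) = (C1*sin(sqrt(3)*y/3) + C2*cos(sqrt(3)*y/3))*exp(-sqrt(3)*y/3) + (C3*sin(sqrt(3)*y/3) + C4*cos(sqrt(3)*y/3))*exp(sqrt(3)*y/3)


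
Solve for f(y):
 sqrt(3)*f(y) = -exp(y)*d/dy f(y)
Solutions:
 f(y) = C1*exp(sqrt(3)*exp(-y))


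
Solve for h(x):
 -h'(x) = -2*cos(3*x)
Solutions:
 h(x) = C1 + 2*sin(3*x)/3


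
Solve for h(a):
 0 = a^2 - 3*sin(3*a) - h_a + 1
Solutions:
 h(a) = C1 + a^3/3 + a + cos(3*a)


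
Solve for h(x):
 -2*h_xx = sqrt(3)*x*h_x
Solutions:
 h(x) = C1 + C2*erf(3^(1/4)*x/2)


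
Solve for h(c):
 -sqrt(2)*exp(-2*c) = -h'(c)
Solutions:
 h(c) = C1 - sqrt(2)*exp(-2*c)/2


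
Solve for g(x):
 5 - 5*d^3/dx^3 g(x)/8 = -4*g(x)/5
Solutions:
 g(x) = C3*exp(2*2^(2/3)*5^(1/3)*x/5) + (C1*sin(2^(2/3)*sqrt(3)*5^(1/3)*x/5) + C2*cos(2^(2/3)*sqrt(3)*5^(1/3)*x/5))*exp(-2^(2/3)*5^(1/3)*x/5) - 25/4


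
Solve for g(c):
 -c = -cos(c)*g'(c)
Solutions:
 g(c) = C1 + Integral(c/cos(c), c)


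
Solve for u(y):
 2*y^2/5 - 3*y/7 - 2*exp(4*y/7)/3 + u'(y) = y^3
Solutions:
 u(y) = C1 + y^4/4 - 2*y^3/15 + 3*y^2/14 + 7*exp(4*y/7)/6


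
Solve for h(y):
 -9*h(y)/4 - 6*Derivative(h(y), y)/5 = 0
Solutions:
 h(y) = C1*exp(-15*y/8)


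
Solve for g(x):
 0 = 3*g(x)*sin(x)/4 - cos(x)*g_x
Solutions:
 g(x) = C1/cos(x)^(3/4)


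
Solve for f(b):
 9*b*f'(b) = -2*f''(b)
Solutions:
 f(b) = C1 + C2*erf(3*b/2)


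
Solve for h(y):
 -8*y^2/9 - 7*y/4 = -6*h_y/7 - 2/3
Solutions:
 h(y) = C1 + 28*y^3/81 + 49*y^2/48 - 7*y/9


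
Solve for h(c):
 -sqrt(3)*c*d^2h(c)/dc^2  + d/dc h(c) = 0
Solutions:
 h(c) = C1 + C2*c^(sqrt(3)/3 + 1)


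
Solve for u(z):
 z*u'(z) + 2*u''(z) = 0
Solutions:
 u(z) = C1 + C2*erf(z/2)


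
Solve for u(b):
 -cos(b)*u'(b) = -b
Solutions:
 u(b) = C1 + Integral(b/cos(b), b)


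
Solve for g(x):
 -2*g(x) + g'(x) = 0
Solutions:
 g(x) = C1*exp(2*x)


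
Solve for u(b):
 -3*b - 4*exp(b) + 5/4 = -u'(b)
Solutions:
 u(b) = C1 + 3*b^2/2 - 5*b/4 + 4*exp(b)


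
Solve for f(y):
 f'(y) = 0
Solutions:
 f(y) = C1


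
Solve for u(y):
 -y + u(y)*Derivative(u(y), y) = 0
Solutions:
 u(y) = -sqrt(C1 + y^2)
 u(y) = sqrt(C1 + y^2)


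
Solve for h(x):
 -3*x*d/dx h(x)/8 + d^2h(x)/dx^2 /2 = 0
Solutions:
 h(x) = C1 + C2*erfi(sqrt(6)*x/4)


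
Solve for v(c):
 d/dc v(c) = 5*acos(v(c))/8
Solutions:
 Integral(1/acos(_y), (_y, v(c))) = C1 + 5*c/8


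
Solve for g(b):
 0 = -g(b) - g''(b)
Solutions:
 g(b) = C1*sin(b) + C2*cos(b)


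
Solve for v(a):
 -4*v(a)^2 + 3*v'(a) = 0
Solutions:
 v(a) = -3/(C1 + 4*a)


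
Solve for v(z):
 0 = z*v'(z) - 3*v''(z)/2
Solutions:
 v(z) = C1 + C2*erfi(sqrt(3)*z/3)


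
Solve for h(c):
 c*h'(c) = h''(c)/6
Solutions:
 h(c) = C1 + C2*erfi(sqrt(3)*c)


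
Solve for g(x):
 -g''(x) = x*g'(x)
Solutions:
 g(x) = C1 + C2*erf(sqrt(2)*x/2)


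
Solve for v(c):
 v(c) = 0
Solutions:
 v(c) = 0


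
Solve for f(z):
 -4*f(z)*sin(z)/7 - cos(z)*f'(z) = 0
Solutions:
 f(z) = C1*cos(z)^(4/7)


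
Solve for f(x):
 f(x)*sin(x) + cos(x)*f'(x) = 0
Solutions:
 f(x) = C1*cos(x)


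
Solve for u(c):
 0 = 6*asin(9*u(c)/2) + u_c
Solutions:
 Integral(1/asin(9*_y/2), (_y, u(c))) = C1 - 6*c


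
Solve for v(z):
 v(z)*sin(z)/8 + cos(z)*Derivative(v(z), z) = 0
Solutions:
 v(z) = C1*cos(z)^(1/8)


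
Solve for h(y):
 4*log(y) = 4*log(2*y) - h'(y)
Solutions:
 h(y) = C1 + 4*y*log(2)


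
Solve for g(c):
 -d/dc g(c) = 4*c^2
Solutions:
 g(c) = C1 - 4*c^3/3


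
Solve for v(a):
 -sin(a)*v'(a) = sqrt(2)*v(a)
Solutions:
 v(a) = C1*(cos(a) + 1)^(sqrt(2)/2)/(cos(a) - 1)^(sqrt(2)/2)


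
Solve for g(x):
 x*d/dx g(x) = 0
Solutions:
 g(x) = C1


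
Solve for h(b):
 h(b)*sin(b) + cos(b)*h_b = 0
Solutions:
 h(b) = C1*cos(b)


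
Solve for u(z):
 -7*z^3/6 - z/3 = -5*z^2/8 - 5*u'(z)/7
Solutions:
 u(z) = C1 + 49*z^4/120 - 7*z^3/24 + 7*z^2/30


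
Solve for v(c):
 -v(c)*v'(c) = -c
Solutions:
 v(c) = -sqrt(C1 + c^2)
 v(c) = sqrt(C1 + c^2)


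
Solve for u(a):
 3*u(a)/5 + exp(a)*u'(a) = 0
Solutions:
 u(a) = C1*exp(3*exp(-a)/5)


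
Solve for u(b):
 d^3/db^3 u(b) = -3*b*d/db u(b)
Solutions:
 u(b) = C1 + Integral(C2*airyai(-3^(1/3)*b) + C3*airybi(-3^(1/3)*b), b)


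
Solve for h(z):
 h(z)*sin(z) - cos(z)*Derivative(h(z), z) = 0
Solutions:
 h(z) = C1/cos(z)


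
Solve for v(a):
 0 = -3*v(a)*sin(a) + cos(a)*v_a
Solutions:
 v(a) = C1/cos(a)^3


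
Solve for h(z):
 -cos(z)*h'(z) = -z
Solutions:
 h(z) = C1 + Integral(z/cos(z), z)


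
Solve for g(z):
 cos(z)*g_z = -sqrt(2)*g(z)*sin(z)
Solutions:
 g(z) = C1*cos(z)^(sqrt(2))


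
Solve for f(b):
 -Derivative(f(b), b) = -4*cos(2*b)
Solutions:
 f(b) = C1 + 2*sin(2*b)


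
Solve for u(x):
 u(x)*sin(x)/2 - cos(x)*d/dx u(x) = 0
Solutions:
 u(x) = C1/sqrt(cos(x))


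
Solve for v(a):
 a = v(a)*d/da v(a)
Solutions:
 v(a) = -sqrt(C1 + a^2)
 v(a) = sqrt(C1 + a^2)


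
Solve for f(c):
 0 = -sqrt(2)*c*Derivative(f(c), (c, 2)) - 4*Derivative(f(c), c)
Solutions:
 f(c) = C1 + C2*c^(1 - 2*sqrt(2))


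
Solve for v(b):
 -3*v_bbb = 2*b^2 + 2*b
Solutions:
 v(b) = C1 + C2*b + C3*b^2 - b^5/90 - b^4/36


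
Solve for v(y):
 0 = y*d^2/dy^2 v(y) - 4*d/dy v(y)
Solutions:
 v(y) = C1 + C2*y^5


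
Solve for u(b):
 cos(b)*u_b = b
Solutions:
 u(b) = C1 + Integral(b/cos(b), b)


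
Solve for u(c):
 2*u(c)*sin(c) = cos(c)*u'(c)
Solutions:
 u(c) = C1/cos(c)^2


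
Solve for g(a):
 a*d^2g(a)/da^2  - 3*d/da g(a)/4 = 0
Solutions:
 g(a) = C1 + C2*a^(7/4)


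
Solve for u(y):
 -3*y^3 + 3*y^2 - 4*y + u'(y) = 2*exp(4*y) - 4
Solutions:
 u(y) = C1 + 3*y^4/4 - y^3 + 2*y^2 - 4*y + exp(4*y)/2


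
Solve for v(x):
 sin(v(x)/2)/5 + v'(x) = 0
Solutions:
 x/5 + log(cos(v(x)/2) - 1) - log(cos(v(x)/2) + 1) = C1


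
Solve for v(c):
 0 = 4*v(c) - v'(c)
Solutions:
 v(c) = C1*exp(4*c)


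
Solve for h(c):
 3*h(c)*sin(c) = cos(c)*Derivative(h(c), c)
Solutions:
 h(c) = C1/cos(c)^3


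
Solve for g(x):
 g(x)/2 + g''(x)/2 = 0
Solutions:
 g(x) = C1*sin(x) + C2*cos(x)


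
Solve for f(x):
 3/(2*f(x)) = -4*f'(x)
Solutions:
 f(x) = -sqrt(C1 - 3*x)/2
 f(x) = sqrt(C1 - 3*x)/2


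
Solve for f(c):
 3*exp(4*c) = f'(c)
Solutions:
 f(c) = C1 + 3*exp(4*c)/4


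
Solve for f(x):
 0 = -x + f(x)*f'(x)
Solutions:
 f(x) = -sqrt(C1 + x^2)
 f(x) = sqrt(C1 + x^2)


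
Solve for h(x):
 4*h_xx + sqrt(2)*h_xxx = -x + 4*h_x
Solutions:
 h(x) = C1 + C2*exp(sqrt(2)*x*(-1 + sqrt(1 + sqrt(2)))) + C3*exp(-sqrt(2)*x*(1 + sqrt(1 + sqrt(2)))) + x^2/8 + x/4


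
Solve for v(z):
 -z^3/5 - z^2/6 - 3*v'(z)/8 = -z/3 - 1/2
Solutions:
 v(z) = C1 - 2*z^4/15 - 4*z^3/27 + 4*z^2/9 + 4*z/3


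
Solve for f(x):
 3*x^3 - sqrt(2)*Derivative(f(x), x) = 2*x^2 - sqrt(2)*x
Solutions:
 f(x) = C1 + 3*sqrt(2)*x^4/8 - sqrt(2)*x^3/3 + x^2/2


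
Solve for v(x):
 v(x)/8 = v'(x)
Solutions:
 v(x) = C1*exp(x/8)


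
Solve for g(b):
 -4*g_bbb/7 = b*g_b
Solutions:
 g(b) = C1 + Integral(C2*airyai(-14^(1/3)*b/2) + C3*airybi(-14^(1/3)*b/2), b)


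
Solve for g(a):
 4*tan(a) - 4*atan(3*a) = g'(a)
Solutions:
 g(a) = C1 - 4*a*atan(3*a) + 2*log(9*a^2 + 1)/3 - 4*log(cos(a))


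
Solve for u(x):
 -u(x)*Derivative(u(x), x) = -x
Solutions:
 u(x) = -sqrt(C1 + x^2)
 u(x) = sqrt(C1 + x^2)


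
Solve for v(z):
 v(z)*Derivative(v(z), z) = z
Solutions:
 v(z) = -sqrt(C1 + z^2)
 v(z) = sqrt(C1 + z^2)


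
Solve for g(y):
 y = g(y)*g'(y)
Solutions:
 g(y) = -sqrt(C1 + y^2)
 g(y) = sqrt(C1 + y^2)


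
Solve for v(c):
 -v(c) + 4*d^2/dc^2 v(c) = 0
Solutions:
 v(c) = C1*exp(-c/2) + C2*exp(c/2)


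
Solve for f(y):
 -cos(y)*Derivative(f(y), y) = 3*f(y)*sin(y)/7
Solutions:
 f(y) = C1*cos(y)^(3/7)


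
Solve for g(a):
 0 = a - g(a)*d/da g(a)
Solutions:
 g(a) = -sqrt(C1 + a^2)
 g(a) = sqrt(C1 + a^2)


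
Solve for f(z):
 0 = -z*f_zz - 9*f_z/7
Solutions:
 f(z) = C1 + C2/z^(2/7)


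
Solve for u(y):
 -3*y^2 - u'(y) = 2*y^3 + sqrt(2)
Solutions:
 u(y) = C1 - y^4/2 - y^3 - sqrt(2)*y


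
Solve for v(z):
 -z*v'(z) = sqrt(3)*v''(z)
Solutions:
 v(z) = C1 + C2*erf(sqrt(2)*3^(3/4)*z/6)


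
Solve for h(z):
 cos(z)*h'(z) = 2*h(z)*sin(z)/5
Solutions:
 h(z) = C1/cos(z)^(2/5)


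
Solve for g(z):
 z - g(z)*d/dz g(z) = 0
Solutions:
 g(z) = -sqrt(C1 + z^2)
 g(z) = sqrt(C1 + z^2)


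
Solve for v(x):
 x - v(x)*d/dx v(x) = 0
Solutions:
 v(x) = -sqrt(C1 + x^2)
 v(x) = sqrt(C1 + x^2)


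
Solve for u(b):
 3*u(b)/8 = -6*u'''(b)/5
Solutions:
 u(b) = C3*exp(-2^(2/3)*5^(1/3)*b/4) + (C1*sin(2^(2/3)*sqrt(3)*5^(1/3)*b/8) + C2*cos(2^(2/3)*sqrt(3)*5^(1/3)*b/8))*exp(2^(2/3)*5^(1/3)*b/8)


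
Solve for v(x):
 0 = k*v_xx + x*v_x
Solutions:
 v(x) = C1 + C2*sqrt(k)*erf(sqrt(2)*x*sqrt(1/k)/2)


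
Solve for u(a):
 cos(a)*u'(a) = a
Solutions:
 u(a) = C1 + Integral(a/cos(a), a)


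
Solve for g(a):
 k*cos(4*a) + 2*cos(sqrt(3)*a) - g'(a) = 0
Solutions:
 g(a) = C1 + k*sin(4*a)/4 + 2*sqrt(3)*sin(sqrt(3)*a)/3


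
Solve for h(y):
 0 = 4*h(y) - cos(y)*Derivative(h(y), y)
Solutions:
 h(y) = C1*(sin(y)^2 + 2*sin(y) + 1)/(sin(y)^2 - 2*sin(y) + 1)


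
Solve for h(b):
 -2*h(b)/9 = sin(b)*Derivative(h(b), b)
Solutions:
 h(b) = C1*(cos(b) + 1)^(1/9)/(cos(b) - 1)^(1/9)


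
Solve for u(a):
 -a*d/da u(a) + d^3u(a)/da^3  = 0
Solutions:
 u(a) = C1 + Integral(C2*airyai(a) + C3*airybi(a), a)


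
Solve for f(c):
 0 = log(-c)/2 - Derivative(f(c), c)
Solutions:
 f(c) = C1 + c*log(-c)/2 - c/2


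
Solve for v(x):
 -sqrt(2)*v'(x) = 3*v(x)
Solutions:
 v(x) = C1*exp(-3*sqrt(2)*x/2)


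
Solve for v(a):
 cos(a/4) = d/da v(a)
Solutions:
 v(a) = C1 + 4*sin(a/4)


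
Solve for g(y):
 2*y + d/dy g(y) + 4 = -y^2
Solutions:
 g(y) = C1 - y^3/3 - y^2 - 4*y


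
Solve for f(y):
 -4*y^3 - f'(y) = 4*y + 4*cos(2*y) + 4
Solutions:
 f(y) = C1 - y^4 - 2*y^2 - 4*y - 2*sin(2*y)


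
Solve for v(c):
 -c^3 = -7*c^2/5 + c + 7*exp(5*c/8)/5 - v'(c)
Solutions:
 v(c) = C1 + c^4/4 - 7*c^3/15 + c^2/2 + 56*exp(5*c/8)/25


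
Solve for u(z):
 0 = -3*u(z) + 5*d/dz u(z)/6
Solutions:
 u(z) = C1*exp(18*z/5)


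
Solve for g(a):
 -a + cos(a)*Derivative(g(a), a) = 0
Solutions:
 g(a) = C1 + Integral(a/cos(a), a)


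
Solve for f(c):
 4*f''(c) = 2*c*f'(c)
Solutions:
 f(c) = C1 + C2*erfi(c/2)


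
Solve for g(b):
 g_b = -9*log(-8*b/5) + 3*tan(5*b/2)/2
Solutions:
 g(b) = C1 - 9*b*log(-b) - 27*b*log(2) + 9*b + 9*b*log(5) - 3*log(cos(5*b/2))/5


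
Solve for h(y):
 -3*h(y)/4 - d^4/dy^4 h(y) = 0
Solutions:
 h(y) = (C1*sin(3^(1/4)*y/2) + C2*cos(3^(1/4)*y/2))*exp(-3^(1/4)*y/2) + (C3*sin(3^(1/4)*y/2) + C4*cos(3^(1/4)*y/2))*exp(3^(1/4)*y/2)


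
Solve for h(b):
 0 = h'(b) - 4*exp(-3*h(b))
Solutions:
 h(b) = log(C1 + 12*b)/3
 h(b) = log((-3^(1/3) - 3^(5/6)*I)*(C1 + 4*b)^(1/3)/2)
 h(b) = log((-3^(1/3) + 3^(5/6)*I)*(C1 + 4*b)^(1/3)/2)


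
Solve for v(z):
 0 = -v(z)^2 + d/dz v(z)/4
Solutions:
 v(z) = -1/(C1 + 4*z)


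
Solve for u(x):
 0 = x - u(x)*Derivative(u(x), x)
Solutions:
 u(x) = -sqrt(C1 + x^2)
 u(x) = sqrt(C1 + x^2)


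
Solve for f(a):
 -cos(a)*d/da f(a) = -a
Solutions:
 f(a) = C1 + Integral(a/cos(a), a)


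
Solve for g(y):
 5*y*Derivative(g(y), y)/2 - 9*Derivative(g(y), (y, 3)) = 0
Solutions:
 g(y) = C1 + Integral(C2*airyai(60^(1/3)*y/6) + C3*airybi(60^(1/3)*y/6), y)


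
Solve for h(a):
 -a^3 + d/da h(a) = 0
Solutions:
 h(a) = C1 + a^4/4


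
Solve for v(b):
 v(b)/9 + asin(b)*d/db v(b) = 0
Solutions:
 v(b) = C1*exp(-Integral(1/asin(b), b)/9)


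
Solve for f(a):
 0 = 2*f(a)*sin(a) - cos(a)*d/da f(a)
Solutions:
 f(a) = C1/cos(a)^2


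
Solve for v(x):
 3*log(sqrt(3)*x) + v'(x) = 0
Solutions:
 v(x) = C1 - 3*x*log(x) - 3*x*log(3)/2 + 3*x


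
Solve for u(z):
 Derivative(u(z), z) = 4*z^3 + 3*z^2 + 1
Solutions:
 u(z) = C1 + z^4 + z^3 + z


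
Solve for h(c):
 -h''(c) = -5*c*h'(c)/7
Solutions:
 h(c) = C1 + C2*erfi(sqrt(70)*c/14)


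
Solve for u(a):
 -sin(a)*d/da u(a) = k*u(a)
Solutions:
 u(a) = C1*exp(k*(-log(cos(a) - 1) + log(cos(a) + 1))/2)


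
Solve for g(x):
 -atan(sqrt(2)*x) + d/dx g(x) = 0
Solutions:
 g(x) = C1 + x*atan(sqrt(2)*x) - sqrt(2)*log(2*x^2 + 1)/4


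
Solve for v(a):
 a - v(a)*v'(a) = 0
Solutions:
 v(a) = -sqrt(C1 + a^2)
 v(a) = sqrt(C1 + a^2)


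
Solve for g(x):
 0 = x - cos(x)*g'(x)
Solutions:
 g(x) = C1 + Integral(x/cos(x), x)


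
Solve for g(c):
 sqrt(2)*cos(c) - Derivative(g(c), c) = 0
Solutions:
 g(c) = C1 + sqrt(2)*sin(c)


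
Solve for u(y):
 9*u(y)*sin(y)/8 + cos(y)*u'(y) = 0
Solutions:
 u(y) = C1*cos(y)^(9/8)


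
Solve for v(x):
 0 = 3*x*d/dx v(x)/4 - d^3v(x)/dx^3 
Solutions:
 v(x) = C1 + Integral(C2*airyai(6^(1/3)*x/2) + C3*airybi(6^(1/3)*x/2), x)


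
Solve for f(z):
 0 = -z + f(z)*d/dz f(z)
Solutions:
 f(z) = -sqrt(C1 + z^2)
 f(z) = sqrt(C1 + z^2)


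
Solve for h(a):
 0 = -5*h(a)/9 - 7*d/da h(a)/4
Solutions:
 h(a) = C1*exp(-20*a/63)


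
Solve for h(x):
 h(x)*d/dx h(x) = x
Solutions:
 h(x) = -sqrt(C1 + x^2)
 h(x) = sqrt(C1 + x^2)


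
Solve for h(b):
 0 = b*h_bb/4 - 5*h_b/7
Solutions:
 h(b) = C1 + C2*b^(27/7)


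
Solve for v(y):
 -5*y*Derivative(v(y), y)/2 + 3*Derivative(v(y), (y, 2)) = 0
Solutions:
 v(y) = C1 + C2*erfi(sqrt(15)*y/6)


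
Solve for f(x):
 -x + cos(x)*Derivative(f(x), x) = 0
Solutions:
 f(x) = C1 + Integral(x/cos(x), x)


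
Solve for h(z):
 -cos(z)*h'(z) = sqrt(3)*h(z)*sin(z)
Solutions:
 h(z) = C1*cos(z)^(sqrt(3))


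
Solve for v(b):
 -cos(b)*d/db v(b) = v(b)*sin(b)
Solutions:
 v(b) = C1*cos(b)


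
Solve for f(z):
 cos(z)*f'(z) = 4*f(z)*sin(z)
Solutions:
 f(z) = C1/cos(z)^4


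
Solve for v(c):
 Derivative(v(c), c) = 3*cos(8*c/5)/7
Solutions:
 v(c) = C1 + 15*sin(8*c/5)/56


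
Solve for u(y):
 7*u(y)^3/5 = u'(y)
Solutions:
 u(y) = -sqrt(10)*sqrt(-1/(C1 + 7*y))/2
 u(y) = sqrt(10)*sqrt(-1/(C1 + 7*y))/2


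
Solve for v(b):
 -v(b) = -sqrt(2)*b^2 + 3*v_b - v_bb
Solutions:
 v(b) = C1*exp(b*(3 - sqrt(13))/2) + C2*exp(b*(3 + sqrt(13))/2) + sqrt(2)*b^2 - 6*sqrt(2)*b + 20*sqrt(2)


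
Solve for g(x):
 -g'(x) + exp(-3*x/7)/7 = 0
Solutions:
 g(x) = C1 - exp(-3*x/7)/3


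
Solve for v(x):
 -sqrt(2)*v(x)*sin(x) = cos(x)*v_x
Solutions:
 v(x) = C1*cos(x)^(sqrt(2))


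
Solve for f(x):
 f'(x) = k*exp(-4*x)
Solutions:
 f(x) = C1 - k*exp(-4*x)/4


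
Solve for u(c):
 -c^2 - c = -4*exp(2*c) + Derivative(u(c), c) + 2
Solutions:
 u(c) = C1 - c^3/3 - c^2/2 - 2*c + 2*exp(2*c)


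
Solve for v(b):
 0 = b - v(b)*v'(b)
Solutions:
 v(b) = -sqrt(C1 + b^2)
 v(b) = sqrt(C1 + b^2)


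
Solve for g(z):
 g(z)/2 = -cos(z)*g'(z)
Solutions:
 g(z) = C1*(sin(z) - 1)^(1/4)/(sin(z) + 1)^(1/4)


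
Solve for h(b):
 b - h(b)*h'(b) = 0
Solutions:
 h(b) = -sqrt(C1 + b^2)
 h(b) = sqrt(C1 + b^2)


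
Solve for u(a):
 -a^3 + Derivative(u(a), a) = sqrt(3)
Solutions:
 u(a) = C1 + a^4/4 + sqrt(3)*a


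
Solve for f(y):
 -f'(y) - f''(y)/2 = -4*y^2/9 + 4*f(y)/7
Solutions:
 f(y) = 7*y^2/9 - 49*y/18 + (C1*sin(sqrt(7)*y/7) + C2*cos(sqrt(7)*y/7))*exp(-y) + 245/72


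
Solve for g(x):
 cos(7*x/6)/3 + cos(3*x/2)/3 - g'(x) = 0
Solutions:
 g(x) = C1 + 2*sin(7*x/6)/7 + 2*sin(3*x/2)/9


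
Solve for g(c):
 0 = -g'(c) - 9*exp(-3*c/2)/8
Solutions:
 g(c) = C1 + 3*exp(-3*c/2)/4


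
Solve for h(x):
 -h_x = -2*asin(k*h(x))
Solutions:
 Integral(1/asin(_y*k), (_y, h(x))) = C1 + 2*x


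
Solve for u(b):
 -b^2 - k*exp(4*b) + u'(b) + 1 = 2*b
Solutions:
 u(b) = C1 + b^3/3 + b^2 - b + k*exp(4*b)/4


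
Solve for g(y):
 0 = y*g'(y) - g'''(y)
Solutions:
 g(y) = C1 + Integral(C2*airyai(y) + C3*airybi(y), y)


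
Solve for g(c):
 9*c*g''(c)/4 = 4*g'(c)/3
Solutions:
 g(c) = C1 + C2*c^(43/27)


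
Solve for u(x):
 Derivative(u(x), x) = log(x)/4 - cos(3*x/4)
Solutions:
 u(x) = C1 + x*log(x)/4 - x/4 - 4*sin(3*x/4)/3


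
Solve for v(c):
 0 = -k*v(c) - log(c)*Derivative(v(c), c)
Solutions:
 v(c) = C1*exp(-k*li(c))


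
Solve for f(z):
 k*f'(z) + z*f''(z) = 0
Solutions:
 f(z) = C1 + z^(1 - re(k))*(C2*sin(log(z)*Abs(im(k))) + C3*cos(log(z)*im(k)))


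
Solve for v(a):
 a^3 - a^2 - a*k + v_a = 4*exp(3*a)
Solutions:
 v(a) = C1 - a^4/4 + a^3/3 + a^2*k/2 + 4*exp(3*a)/3


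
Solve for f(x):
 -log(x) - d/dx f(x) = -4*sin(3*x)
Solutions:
 f(x) = C1 - x*log(x) + x - 4*cos(3*x)/3


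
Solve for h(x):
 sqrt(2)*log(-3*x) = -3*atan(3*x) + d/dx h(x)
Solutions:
 h(x) = C1 + sqrt(2)*x*(log(-x) - 1) + 3*x*atan(3*x) + sqrt(2)*x*log(3) - log(9*x^2 + 1)/2


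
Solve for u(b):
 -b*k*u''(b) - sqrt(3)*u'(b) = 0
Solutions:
 u(b) = C1 + b^(((re(k) - sqrt(3))*re(k) + im(k)^2)/(re(k)^2 + im(k)^2))*(C2*sin(sqrt(3)*log(b)*Abs(im(k))/(re(k)^2 + im(k)^2)) + C3*cos(sqrt(3)*log(b)*im(k)/(re(k)^2 + im(k)^2)))


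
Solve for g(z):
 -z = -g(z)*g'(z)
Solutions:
 g(z) = -sqrt(C1 + z^2)
 g(z) = sqrt(C1 + z^2)


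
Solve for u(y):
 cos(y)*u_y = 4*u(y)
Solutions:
 u(y) = C1*(sin(y)^2 + 2*sin(y) + 1)/(sin(y)^2 - 2*sin(y) + 1)


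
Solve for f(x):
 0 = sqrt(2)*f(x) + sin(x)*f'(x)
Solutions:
 f(x) = C1*(cos(x) + 1)^(sqrt(2)/2)/(cos(x) - 1)^(sqrt(2)/2)


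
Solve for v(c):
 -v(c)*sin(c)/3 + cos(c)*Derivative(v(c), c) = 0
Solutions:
 v(c) = C1/cos(c)^(1/3)


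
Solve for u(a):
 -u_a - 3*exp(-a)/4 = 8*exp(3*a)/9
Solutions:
 u(a) = C1 - 8*exp(3*a)/27 + 3*exp(-a)/4


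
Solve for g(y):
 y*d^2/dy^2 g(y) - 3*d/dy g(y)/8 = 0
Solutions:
 g(y) = C1 + C2*y^(11/8)


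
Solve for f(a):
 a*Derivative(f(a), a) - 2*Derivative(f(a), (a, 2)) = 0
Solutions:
 f(a) = C1 + C2*erfi(a/2)


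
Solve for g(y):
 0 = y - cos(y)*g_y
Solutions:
 g(y) = C1 + Integral(y/cos(y), y)


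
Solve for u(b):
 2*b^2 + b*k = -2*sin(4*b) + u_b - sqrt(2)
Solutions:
 u(b) = C1 + 2*b^3/3 + b^2*k/2 + sqrt(2)*b - cos(4*b)/2


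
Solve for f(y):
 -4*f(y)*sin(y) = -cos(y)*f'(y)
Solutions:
 f(y) = C1/cos(y)^4


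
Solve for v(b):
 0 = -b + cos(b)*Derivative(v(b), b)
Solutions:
 v(b) = C1 + Integral(b/cos(b), b)


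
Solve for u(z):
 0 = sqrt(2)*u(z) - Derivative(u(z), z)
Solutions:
 u(z) = C1*exp(sqrt(2)*z)


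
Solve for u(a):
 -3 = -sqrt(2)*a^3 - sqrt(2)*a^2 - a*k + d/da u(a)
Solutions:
 u(a) = C1 + sqrt(2)*a^4/4 + sqrt(2)*a^3/3 + a^2*k/2 - 3*a


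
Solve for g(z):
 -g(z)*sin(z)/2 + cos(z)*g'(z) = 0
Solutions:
 g(z) = C1/sqrt(cos(z))


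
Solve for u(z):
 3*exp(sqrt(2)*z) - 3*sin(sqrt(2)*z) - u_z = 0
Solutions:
 u(z) = C1 + 3*sqrt(2)*exp(sqrt(2)*z)/2 + 3*sqrt(2)*cos(sqrt(2)*z)/2


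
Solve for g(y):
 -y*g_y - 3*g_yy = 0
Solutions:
 g(y) = C1 + C2*erf(sqrt(6)*y/6)


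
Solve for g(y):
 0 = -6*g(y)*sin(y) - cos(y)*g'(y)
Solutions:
 g(y) = C1*cos(y)^6


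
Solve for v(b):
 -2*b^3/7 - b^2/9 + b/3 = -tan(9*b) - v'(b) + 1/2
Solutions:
 v(b) = C1 + b^4/14 + b^3/27 - b^2/6 + b/2 + log(cos(9*b))/9


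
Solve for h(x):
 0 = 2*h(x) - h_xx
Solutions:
 h(x) = C1*exp(-sqrt(2)*x) + C2*exp(sqrt(2)*x)


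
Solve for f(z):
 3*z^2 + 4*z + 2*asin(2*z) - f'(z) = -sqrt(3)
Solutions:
 f(z) = C1 + z^3 + 2*z^2 + 2*z*asin(2*z) + sqrt(3)*z + sqrt(1 - 4*z^2)


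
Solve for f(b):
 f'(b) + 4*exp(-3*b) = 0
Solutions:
 f(b) = C1 + 4*exp(-3*b)/3


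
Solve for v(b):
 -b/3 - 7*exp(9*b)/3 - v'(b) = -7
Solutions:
 v(b) = C1 - b^2/6 + 7*b - 7*exp(9*b)/27


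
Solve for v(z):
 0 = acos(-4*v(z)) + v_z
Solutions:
 Integral(1/acos(-4*_y), (_y, v(z))) = C1 - z


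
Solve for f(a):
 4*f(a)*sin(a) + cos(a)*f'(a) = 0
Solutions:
 f(a) = C1*cos(a)^4


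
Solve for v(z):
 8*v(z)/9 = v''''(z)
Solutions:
 v(z) = C1*exp(-2^(3/4)*sqrt(3)*z/3) + C2*exp(2^(3/4)*sqrt(3)*z/3) + C3*sin(2^(3/4)*sqrt(3)*z/3) + C4*cos(2^(3/4)*sqrt(3)*z/3)


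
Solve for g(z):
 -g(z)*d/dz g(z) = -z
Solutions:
 g(z) = -sqrt(C1 + z^2)
 g(z) = sqrt(C1 + z^2)


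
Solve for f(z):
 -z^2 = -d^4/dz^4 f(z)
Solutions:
 f(z) = C1 + C2*z + C3*z^2 + C4*z^3 + z^6/360


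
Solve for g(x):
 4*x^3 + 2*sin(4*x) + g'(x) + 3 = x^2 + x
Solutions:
 g(x) = C1 - x^4 + x^3/3 + x^2/2 - 3*x + cos(4*x)/2


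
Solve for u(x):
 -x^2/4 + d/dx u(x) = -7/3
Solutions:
 u(x) = C1 + x^3/12 - 7*x/3


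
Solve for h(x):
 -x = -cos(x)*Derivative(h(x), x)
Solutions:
 h(x) = C1 + Integral(x/cos(x), x)


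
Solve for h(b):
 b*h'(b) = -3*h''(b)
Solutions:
 h(b) = C1 + C2*erf(sqrt(6)*b/6)


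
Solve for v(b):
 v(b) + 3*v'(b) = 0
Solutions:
 v(b) = C1*exp(-b/3)


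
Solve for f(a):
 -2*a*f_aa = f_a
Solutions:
 f(a) = C1 + C2*sqrt(a)


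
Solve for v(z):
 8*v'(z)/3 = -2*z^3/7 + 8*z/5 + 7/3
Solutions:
 v(z) = C1 - 3*z^4/112 + 3*z^2/10 + 7*z/8


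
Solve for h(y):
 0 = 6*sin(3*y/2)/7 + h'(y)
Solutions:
 h(y) = C1 + 4*cos(3*y/2)/7


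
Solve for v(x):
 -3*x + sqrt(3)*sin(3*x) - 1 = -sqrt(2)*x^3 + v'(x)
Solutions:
 v(x) = C1 + sqrt(2)*x^4/4 - 3*x^2/2 - x - sqrt(3)*cos(3*x)/3


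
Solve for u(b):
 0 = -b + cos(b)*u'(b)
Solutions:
 u(b) = C1 + Integral(b/cos(b), b)


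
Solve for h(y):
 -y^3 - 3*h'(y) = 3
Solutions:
 h(y) = C1 - y^4/12 - y


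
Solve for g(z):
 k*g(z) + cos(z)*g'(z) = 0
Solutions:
 g(z) = C1*exp(k*(log(sin(z) - 1) - log(sin(z) + 1))/2)


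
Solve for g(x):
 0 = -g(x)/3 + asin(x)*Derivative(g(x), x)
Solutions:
 g(x) = C1*exp(Integral(1/asin(x), x)/3)


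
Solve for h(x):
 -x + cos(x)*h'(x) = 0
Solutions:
 h(x) = C1 + Integral(x/cos(x), x)


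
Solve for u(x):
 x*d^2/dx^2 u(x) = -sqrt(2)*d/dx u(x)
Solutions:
 u(x) = C1 + C2*x^(1 - sqrt(2))


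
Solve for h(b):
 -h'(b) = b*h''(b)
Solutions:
 h(b) = C1 + C2*log(b)


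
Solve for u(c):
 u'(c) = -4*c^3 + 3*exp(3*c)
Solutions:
 u(c) = C1 - c^4 + exp(3*c)


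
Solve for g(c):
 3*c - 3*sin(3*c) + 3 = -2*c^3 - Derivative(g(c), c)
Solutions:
 g(c) = C1 - c^4/2 - 3*c^2/2 - 3*c - cos(3*c)


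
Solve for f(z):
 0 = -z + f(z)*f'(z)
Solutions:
 f(z) = -sqrt(C1 + z^2)
 f(z) = sqrt(C1 + z^2)


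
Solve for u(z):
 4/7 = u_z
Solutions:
 u(z) = C1 + 4*z/7


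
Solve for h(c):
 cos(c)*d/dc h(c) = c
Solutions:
 h(c) = C1 + Integral(c/cos(c), c)


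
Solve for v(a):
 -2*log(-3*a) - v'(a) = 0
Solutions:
 v(a) = C1 - 2*a*log(-a) + 2*a*(1 - log(3))


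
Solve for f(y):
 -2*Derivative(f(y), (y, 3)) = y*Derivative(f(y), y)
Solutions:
 f(y) = C1 + Integral(C2*airyai(-2^(2/3)*y/2) + C3*airybi(-2^(2/3)*y/2), y)


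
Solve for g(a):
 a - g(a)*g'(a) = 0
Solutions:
 g(a) = -sqrt(C1 + a^2)
 g(a) = sqrt(C1 + a^2)


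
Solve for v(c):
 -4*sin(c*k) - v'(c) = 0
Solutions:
 v(c) = C1 + 4*cos(c*k)/k


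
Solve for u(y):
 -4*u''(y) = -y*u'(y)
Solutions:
 u(y) = C1 + C2*erfi(sqrt(2)*y/4)


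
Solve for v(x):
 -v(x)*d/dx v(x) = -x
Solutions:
 v(x) = -sqrt(C1 + x^2)
 v(x) = sqrt(C1 + x^2)


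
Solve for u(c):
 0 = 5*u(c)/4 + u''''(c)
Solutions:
 u(c) = (C1*sin(5^(1/4)*c/2) + C2*cos(5^(1/4)*c/2))*exp(-5^(1/4)*c/2) + (C3*sin(5^(1/4)*c/2) + C4*cos(5^(1/4)*c/2))*exp(5^(1/4)*c/2)


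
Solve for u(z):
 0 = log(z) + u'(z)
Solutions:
 u(z) = C1 - z*log(z) + z


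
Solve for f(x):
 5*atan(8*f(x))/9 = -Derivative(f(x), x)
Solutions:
 Integral(1/atan(8*_y), (_y, f(x))) = C1 - 5*x/9


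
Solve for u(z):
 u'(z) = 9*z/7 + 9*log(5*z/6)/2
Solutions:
 u(z) = C1 + 9*z^2/14 + 9*z*log(z)/2 - 9*z*log(6)/2 - 9*z/2 + 9*z*log(5)/2


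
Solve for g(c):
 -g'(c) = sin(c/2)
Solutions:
 g(c) = C1 + 2*cos(c/2)


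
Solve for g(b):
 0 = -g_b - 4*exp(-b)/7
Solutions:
 g(b) = C1 + 4*exp(-b)/7


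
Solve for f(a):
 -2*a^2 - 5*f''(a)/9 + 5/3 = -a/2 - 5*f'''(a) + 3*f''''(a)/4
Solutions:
 f(a) = C1 + C2*a + C3*exp(2*a*(15 - sqrt(210))/9) + C4*exp(2*a*(sqrt(210) + 15)/9) - 3*a^4/10 - 213*a^3/20 - 28119*a^2/100


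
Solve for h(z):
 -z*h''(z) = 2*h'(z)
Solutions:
 h(z) = C1 + C2/z


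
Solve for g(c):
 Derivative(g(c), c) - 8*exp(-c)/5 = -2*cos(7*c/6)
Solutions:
 g(c) = C1 - 12*sin(7*c/6)/7 - 8*exp(-c)/5


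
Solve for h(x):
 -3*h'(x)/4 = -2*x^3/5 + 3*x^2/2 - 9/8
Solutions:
 h(x) = C1 + 2*x^4/15 - 2*x^3/3 + 3*x/2


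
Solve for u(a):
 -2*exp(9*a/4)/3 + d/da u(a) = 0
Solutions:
 u(a) = C1 + 8*exp(9*a/4)/27


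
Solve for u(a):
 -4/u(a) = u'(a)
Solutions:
 u(a) = -sqrt(C1 - 8*a)
 u(a) = sqrt(C1 - 8*a)


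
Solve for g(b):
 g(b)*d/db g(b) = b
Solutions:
 g(b) = -sqrt(C1 + b^2)
 g(b) = sqrt(C1 + b^2)


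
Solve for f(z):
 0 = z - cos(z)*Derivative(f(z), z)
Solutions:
 f(z) = C1 + Integral(z/cos(z), z)


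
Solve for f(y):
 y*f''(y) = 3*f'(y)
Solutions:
 f(y) = C1 + C2*y^4


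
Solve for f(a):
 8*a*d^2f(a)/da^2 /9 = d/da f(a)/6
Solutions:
 f(a) = C1 + C2*a^(19/16)


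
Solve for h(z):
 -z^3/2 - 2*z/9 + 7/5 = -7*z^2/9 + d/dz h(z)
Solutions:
 h(z) = C1 - z^4/8 + 7*z^3/27 - z^2/9 + 7*z/5


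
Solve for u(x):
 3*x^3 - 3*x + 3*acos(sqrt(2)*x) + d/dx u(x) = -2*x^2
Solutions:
 u(x) = C1 - 3*x^4/4 - 2*x^3/3 + 3*x^2/2 - 3*x*acos(sqrt(2)*x) + 3*sqrt(2)*sqrt(1 - 2*x^2)/2


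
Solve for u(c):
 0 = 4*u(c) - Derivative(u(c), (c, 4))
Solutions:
 u(c) = C1*exp(-sqrt(2)*c) + C2*exp(sqrt(2)*c) + C3*sin(sqrt(2)*c) + C4*cos(sqrt(2)*c)


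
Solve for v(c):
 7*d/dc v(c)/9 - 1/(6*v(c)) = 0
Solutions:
 v(c) = -sqrt(C1 + 21*c)/7
 v(c) = sqrt(C1 + 21*c)/7


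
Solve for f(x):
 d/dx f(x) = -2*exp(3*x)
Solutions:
 f(x) = C1 - 2*exp(3*x)/3


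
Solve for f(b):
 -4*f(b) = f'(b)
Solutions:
 f(b) = C1*exp(-4*b)


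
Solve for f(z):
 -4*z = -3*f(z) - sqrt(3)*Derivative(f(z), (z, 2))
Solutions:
 f(z) = C1*sin(3^(1/4)*z) + C2*cos(3^(1/4)*z) + 4*z/3


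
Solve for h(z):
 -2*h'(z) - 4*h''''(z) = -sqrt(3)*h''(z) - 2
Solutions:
 h(z) = C1 + C2*exp(z*(3^(5/6)/(sqrt(36 - sqrt(3)) + 6)^(1/3) + 3^(2/3)*(sqrt(36 - sqrt(3)) + 6)^(1/3))/12)*sin(z*(-3^(1/6)*(sqrt(36 - sqrt(3)) + 6)^(1/3) + 3^(1/3)/(sqrt(36 - sqrt(3)) + 6)^(1/3))/4) + C3*exp(z*(3^(5/6)/(sqrt(36 - sqrt(3)) + 6)^(1/3) + 3^(2/3)*(sqrt(36 - sqrt(3)) + 6)^(1/3))/12)*cos(z*(-3^(1/6)*(sqrt(36 - sqrt(3)) + 6)^(1/3) + 3^(1/3)/(sqrt(36 - sqrt(3)) + 6)^(1/3))/4) + C4*exp(-z*(3^(5/6)/(sqrt(36 - sqrt(3)) + 6)^(1/3) + 3^(2/3)*(sqrt(36 - sqrt(3)) + 6)^(1/3))/6) + z


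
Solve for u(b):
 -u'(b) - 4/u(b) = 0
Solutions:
 u(b) = -sqrt(C1 - 8*b)
 u(b) = sqrt(C1 - 8*b)


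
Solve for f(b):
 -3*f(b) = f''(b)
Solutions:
 f(b) = C1*sin(sqrt(3)*b) + C2*cos(sqrt(3)*b)


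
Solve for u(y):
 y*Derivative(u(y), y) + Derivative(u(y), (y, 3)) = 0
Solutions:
 u(y) = C1 + Integral(C2*airyai(-y) + C3*airybi(-y), y)


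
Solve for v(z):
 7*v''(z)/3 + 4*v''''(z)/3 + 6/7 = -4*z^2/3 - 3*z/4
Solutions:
 v(z) = C1 + C2*z + C3*sin(sqrt(7)*z/2) + C4*cos(sqrt(7)*z/2) - z^4/21 - 3*z^3/56 + z^2/7


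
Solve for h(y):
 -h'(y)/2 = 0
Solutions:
 h(y) = C1


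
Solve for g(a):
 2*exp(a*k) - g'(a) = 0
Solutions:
 g(a) = C1 + 2*exp(a*k)/k


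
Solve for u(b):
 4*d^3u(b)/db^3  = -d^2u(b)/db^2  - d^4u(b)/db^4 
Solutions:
 u(b) = C1 + C2*b + C3*exp(b*(-2 + sqrt(3))) + C4*exp(-b*(sqrt(3) + 2))


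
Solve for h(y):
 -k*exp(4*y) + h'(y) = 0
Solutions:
 h(y) = C1 + k*exp(4*y)/4


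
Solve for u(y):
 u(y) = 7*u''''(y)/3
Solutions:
 u(y) = C1*exp(-3^(1/4)*7^(3/4)*y/7) + C2*exp(3^(1/4)*7^(3/4)*y/7) + C3*sin(3^(1/4)*7^(3/4)*y/7) + C4*cos(3^(1/4)*7^(3/4)*y/7)


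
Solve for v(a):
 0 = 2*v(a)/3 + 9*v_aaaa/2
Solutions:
 v(a) = (C1*sin(3^(1/4)*a/3) + C2*cos(3^(1/4)*a/3))*exp(-3^(1/4)*a/3) + (C3*sin(3^(1/4)*a/3) + C4*cos(3^(1/4)*a/3))*exp(3^(1/4)*a/3)


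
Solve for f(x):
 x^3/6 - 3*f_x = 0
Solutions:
 f(x) = C1 + x^4/72


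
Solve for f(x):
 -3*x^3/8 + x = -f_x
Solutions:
 f(x) = C1 + 3*x^4/32 - x^2/2


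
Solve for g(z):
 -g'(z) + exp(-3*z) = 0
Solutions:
 g(z) = C1 - exp(-3*z)/3


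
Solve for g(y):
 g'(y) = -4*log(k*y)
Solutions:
 g(y) = C1 - 4*y*log(k*y) + 4*y


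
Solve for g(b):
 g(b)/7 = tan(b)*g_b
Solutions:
 g(b) = C1*sin(b)^(1/7)


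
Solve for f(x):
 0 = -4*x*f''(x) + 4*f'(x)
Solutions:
 f(x) = C1 + C2*x^2


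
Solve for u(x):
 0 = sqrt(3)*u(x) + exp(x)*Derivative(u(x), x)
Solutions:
 u(x) = C1*exp(sqrt(3)*exp(-x))


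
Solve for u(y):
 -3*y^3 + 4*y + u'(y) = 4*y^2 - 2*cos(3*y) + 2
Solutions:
 u(y) = C1 + 3*y^4/4 + 4*y^3/3 - 2*y^2 + 2*y - 2*sin(3*y)/3


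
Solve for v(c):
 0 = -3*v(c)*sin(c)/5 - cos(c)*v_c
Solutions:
 v(c) = C1*cos(c)^(3/5)


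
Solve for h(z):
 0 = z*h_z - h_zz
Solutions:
 h(z) = C1 + C2*erfi(sqrt(2)*z/2)


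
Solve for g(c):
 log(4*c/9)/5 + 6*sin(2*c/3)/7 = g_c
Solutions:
 g(c) = C1 + c*log(c)/5 - 2*c*log(3)/5 - c/5 + 2*c*log(2)/5 - 9*cos(2*c/3)/7


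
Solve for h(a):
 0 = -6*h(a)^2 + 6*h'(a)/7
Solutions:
 h(a) = -1/(C1 + 7*a)
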